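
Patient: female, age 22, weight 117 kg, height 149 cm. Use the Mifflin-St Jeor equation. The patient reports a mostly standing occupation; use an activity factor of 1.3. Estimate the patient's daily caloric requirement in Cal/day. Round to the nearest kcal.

2379 Cal/day

Mifflin-St Jeor (female): BMR = 10(117) + 6.25(149) − 5(22) − 161 = 1170 + 931.25 − 110 − 161 = 1830.25 kcal/day.
TEE = BMR × activity factor = 1830.25 × 1.3 = 2379.325 kcal/day.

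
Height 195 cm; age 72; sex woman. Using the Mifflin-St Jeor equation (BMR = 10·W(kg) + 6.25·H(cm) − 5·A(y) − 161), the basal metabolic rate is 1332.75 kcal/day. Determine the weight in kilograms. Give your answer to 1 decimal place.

1332.75 = 10·W + 6.25(195) − 5(72) − 161
10·W = 1332.75 − 697.75 = 635, so W = 63.5 kg.

63.5 kg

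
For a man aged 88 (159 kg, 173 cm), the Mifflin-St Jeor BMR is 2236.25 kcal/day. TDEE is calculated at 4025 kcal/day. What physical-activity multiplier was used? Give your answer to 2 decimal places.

Activity factor = TEE ÷ BMR = 4025 ÷ 2236.25 = 1.8.

1.80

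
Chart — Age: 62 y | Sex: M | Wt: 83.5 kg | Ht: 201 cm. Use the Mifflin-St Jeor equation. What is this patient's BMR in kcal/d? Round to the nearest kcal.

1786 kcal/d

Mifflin-St Jeor (male): BMR = 10(83.5) + 6.25(201) − 5(62) + 5 = 835 + 1256.25 − 310 + 5 = 1786.25 kcal/day.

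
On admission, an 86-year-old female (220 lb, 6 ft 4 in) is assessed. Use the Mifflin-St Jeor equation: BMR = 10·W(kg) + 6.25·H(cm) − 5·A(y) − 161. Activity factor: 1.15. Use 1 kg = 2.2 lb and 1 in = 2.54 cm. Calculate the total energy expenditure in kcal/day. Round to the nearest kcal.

1858 kcal/day

Convert to metric: weight = 220 ÷ 2.2 = 100 kg; height = (6×12 + 4) × 2.54 = 76 × 2.54 = 193.04 cm.
Mifflin-St Jeor (female): BMR = 10(100) + 6.25(193.04) − 5(86) − 161 = 1000 + 1206.5 − 430 − 161 = 1615.5 kcal/day.
TEE = BMR × activity factor = 1615.5 × 1.15 = 1857.825 kcal/day.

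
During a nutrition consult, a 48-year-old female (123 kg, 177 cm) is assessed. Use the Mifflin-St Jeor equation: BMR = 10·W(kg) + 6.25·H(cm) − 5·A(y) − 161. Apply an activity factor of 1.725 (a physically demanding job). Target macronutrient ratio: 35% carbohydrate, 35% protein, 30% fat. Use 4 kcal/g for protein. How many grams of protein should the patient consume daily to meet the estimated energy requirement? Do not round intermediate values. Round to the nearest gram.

292 g/day

Mifflin-St Jeor (female): BMR = 10(123) + 6.25(177) − 5(48) − 161 = 1230 + 1106.25 − 240 − 161 = 1935.25 kcal/day.
TEE = 1935.25 × 1.725 = 3338.3063 kcal/day.
Protein energy = 35% × 3338.3063 = 1168.4072 kcal.
Protein = 1168.4072 ÷ 4 kcal/g = 292.1018 g.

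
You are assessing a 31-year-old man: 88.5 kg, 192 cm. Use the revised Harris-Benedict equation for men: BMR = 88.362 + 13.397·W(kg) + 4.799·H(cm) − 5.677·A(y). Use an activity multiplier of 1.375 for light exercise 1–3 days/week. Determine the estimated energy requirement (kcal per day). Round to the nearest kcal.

Harris-Benedict: BMR = 88.362 + 13.397(88.5) + 4.799(192) − 5.677(31) = 2019.4175 kcal/day.
TEE = BMR × activity factor = 2019.4175 × 1.375 = 2776.6991 kcal/day.

2777 kcal per day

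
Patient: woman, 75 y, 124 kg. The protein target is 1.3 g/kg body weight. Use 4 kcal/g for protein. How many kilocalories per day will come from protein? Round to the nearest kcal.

Protein = 1.3 g/kg × 124 kg = 161.2 g/day.
Protein energy = 161.2 g × 4 kcal/g = 644.8 kcal/day.

645 kcal/day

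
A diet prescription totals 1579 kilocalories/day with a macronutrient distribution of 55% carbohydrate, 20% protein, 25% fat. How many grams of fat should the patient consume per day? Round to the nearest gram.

44 g/day

Fat energy = 25% × 1579 = 394.75 kcal.
At 9 kcal/g: 394.75 ÷ 9 = 43.8611 g.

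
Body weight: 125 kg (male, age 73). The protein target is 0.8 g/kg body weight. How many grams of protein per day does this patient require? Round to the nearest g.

100 g/day

Protein = 0.8 g/kg × 125 kg = 100 g/day.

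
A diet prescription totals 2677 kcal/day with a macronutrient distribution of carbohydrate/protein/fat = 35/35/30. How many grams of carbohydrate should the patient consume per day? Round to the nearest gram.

Carbohydrate energy = 35% × 2677 = 936.95 kcal.
At 4 kcal/g: 936.95 ÷ 4 = 234.2375 g.

234 g/day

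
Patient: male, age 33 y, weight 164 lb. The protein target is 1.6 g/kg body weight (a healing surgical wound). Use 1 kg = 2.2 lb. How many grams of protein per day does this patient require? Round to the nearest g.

119 g/day

Weight in kg = 164 ÷ 2.2 = 74.5455 kg.
Protein = 1.6 g/kg × 74.5455 kg = 119.2727 g/day.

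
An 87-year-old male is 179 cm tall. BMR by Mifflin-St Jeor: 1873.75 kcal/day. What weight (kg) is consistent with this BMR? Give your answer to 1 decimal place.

118.5 kg

1873.75 = 10·W + 6.25(179) − 5(87) + 5
10·W = 1873.75 − 688.75 = 1185, so W = 118.5 kg.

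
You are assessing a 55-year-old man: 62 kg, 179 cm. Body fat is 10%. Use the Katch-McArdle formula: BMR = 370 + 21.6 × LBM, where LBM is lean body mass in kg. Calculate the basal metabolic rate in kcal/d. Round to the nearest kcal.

LBM = 62 × (1 − 0.1) = 55.8 kg. Katch-McArdle: BMR = 370 + 21.6 × 55.8 = 1575.28 kcal/day.

1575 kcal/d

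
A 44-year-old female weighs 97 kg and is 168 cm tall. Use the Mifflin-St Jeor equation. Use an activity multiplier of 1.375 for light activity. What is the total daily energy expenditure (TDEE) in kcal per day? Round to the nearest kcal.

Mifflin-St Jeor (female): BMR = 10(97) + 6.25(168) − 5(44) − 161 = 970 + 1050 − 220 − 161 = 1639 kcal/day.
TEE = BMR × activity factor = 1639 × 1.375 = 2253.625 kcal/day.

2254 kcal per day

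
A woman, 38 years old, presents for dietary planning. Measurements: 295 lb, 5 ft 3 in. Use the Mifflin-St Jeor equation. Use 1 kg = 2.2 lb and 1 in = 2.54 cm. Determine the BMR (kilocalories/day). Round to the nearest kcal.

Convert to metric: weight = 295 ÷ 2.2 = 134.0909 kg; height = (5×12 + 3) × 2.54 = 63 × 2.54 = 160.02 cm.
Mifflin-St Jeor (female): BMR = 10(134.0909) + 6.25(160.02) − 5(38) − 161 = 1340.9091 + 1000.125 − 190 − 161 = 1990.0341 kcal/day.

1990 kilocalories/day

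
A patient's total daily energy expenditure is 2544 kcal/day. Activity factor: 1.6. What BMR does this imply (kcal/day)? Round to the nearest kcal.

1590 kcal/day

BMR = TEE ÷ activity factor = 2544 ÷ 1.6 = 1590 kcal/day.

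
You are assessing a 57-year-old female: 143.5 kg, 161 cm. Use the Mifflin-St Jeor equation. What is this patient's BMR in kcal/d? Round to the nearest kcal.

Mifflin-St Jeor (female): BMR = 10(143.5) + 6.25(161) − 5(57) − 161 = 1435 + 1006.25 − 285 − 161 = 1995.25 kcal/day.

1995 kcal/d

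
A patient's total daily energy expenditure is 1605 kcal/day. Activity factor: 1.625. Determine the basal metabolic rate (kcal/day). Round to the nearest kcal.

BMR = TEE ÷ activity factor = 1605 ÷ 1.625 = 987.6923 kcal/day.

988 kcal/day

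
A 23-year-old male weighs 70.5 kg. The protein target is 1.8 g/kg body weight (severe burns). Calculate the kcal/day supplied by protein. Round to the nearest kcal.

508 kcal/day

Protein = 1.8 g/kg × 70.5 kg = 126.9 g/day.
Protein energy = 126.9 g × 4 kcal/g = 507.6 kcal/day.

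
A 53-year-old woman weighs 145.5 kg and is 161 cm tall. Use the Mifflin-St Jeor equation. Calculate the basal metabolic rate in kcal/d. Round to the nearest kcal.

2035 kcal/d

Mifflin-St Jeor (female): BMR = 10(145.5) + 6.25(161) − 5(53) − 161 = 1455 + 1006.25 − 265 − 161 = 2035.25 kcal/day.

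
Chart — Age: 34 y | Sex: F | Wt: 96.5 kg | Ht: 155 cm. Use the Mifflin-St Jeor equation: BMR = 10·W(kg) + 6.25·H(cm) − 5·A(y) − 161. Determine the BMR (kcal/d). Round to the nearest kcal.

Mifflin-St Jeor (female): BMR = 10(96.5) + 6.25(155) − 5(34) − 161 = 965 + 968.75 − 170 − 161 = 1602.75 kcal/day.

1603 kcal/d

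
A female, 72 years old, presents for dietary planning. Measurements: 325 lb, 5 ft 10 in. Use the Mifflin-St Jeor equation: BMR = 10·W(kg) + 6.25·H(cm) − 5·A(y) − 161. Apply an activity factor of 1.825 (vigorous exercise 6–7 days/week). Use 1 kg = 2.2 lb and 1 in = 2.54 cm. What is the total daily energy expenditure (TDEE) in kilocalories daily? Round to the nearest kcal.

Convert to metric: weight = 325 ÷ 2.2 = 147.7273 kg; height = (5×12 + 10) × 2.54 = 70 × 2.54 = 177.8 cm.
Mifflin-St Jeor (female): BMR = 10(147.7273) + 6.25(177.8) − 5(72) − 161 = 1477.2727 + 1111.25 − 360 − 161 = 2067.5227 kcal/day.
TEE = BMR × activity factor = 2067.5227 × 1.825 = 3773.229 kcal/day.

3773 kilocalories daily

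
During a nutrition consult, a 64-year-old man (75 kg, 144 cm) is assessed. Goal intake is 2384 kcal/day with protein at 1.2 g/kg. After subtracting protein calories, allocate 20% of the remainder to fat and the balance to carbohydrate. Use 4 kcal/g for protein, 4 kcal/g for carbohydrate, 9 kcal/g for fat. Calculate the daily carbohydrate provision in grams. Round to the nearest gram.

405 g/day

Protein = 1.2 × 75 = 90 g → 90 × 4 = 360 kcal.
Non-protein calories = 2384 − 360 = 2024 kcal.
Fat: 20% × 2024 = 404.8 kcal; carbohydrate: 1619.2 kcal.
Carbohydrate: 1619.2 kcal ÷ 4 kcal/g = 404.8 g.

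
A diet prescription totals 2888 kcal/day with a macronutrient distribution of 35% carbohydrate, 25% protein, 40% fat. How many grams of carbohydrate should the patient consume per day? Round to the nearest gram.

Carbohydrate energy = 35% × 2888 = 1010.8 kcal.
At 4 kcal/g: 1010.8 ÷ 4 = 252.7 g.

253 g/day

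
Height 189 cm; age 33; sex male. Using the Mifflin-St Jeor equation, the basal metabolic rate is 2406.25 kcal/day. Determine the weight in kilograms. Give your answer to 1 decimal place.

138.5 kg

2406.25 = 10·W + 6.25(189) − 5(33) + 5
10·W = 2406.25 − 1021.25 = 1385, so W = 138.5 kg.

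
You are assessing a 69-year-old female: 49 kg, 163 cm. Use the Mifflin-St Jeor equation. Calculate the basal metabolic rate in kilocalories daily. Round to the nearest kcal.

Mifflin-St Jeor (female): BMR = 10(49) + 6.25(163) − 5(69) − 161 = 490 + 1018.75 − 345 − 161 = 1002.75 kcal/day.

1003 kilocalories daily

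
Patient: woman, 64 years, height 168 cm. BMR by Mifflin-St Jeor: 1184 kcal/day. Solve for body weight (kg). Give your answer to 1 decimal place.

61.5 kg

1184 = 10·W + 6.25(168) − 5(64) − 161
10·W = 1184 − 569 = 615, so W = 61.5 kg.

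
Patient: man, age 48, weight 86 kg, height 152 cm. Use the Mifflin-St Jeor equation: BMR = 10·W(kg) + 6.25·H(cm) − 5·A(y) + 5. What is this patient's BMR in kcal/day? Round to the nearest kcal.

1575 kcal/day

Mifflin-St Jeor (male): BMR = 10(86) + 6.25(152) − 5(48) + 5 = 860 + 950 − 240 + 5 = 1575 kcal/day.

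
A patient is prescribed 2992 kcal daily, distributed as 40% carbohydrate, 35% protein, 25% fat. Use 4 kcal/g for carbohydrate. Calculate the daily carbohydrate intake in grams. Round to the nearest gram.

299 g/day

Carbohydrate energy = 40% × 2992 = 1196.8 kcal.
At 4 kcal/g: 1196.8 ÷ 4 = 299.2 g.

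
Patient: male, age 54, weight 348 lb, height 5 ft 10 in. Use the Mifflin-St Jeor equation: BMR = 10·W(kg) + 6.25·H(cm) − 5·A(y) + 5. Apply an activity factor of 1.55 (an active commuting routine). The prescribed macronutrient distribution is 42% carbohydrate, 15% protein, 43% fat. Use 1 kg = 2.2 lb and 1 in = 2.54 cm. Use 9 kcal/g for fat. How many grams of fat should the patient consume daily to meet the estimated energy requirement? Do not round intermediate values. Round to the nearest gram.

Convert to metric: weight = 348 ÷ 2.2 = 158.1818 kg; height = (5×12 + 10) × 2.54 = 70 × 2.54 = 177.8 cm.
Mifflin-St Jeor (male): BMR = 10(158.1818) + 6.25(177.8) − 5(54) + 5 = 1581.8182 + 1111.25 − 270 + 5 = 2428.0682 kcal/day.
TEE = 2428.0682 × 1.55 = 3763.5057 kcal/day.
Fat energy = 43% × 3763.5057 = 1618.3074 kcal.
Fat = 1618.3074 ÷ 9 kcal/g = 179.8119 g.

180 g/day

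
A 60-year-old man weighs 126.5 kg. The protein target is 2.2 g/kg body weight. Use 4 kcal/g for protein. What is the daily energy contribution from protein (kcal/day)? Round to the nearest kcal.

1113 kcal/day

Protein = 2.2 g/kg × 126.5 kg = 278.3 g/day.
Protein energy = 278.3 g × 4 kcal/g = 1113.2 kcal/day.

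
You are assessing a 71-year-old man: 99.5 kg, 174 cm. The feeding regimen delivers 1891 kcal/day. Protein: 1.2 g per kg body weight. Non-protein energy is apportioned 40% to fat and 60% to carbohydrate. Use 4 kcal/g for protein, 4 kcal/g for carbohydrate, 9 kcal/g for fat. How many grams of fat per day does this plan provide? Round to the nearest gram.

63 g/day

Protein = 1.2 × 99.5 = 119.4 g → 119.4 × 4 = 477.6 kcal.
Non-protein calories = 1891 − 477.6 = 1413.4 kcal.
Fat: 40% × 1413.4 = 565.36 kcal; carbohydrate: 848.04 kcal.
Fat: 565.36 kcal ÷ 9 kcal/g = 62.8178 g.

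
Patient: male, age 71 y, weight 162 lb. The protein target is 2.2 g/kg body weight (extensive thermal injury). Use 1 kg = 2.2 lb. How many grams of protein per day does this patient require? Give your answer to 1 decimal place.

162.0 g/day

Weight in kg = 162 ÷ 2.2 = 73.6364 kg.
Protein = 2.2 g/kg × 73.6364 kg = 162 g/day.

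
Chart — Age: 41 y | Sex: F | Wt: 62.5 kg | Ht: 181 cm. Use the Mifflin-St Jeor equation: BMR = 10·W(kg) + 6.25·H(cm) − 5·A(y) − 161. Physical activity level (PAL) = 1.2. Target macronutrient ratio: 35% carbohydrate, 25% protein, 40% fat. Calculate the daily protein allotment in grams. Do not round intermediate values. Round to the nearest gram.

Mifflin-St Jeor (female): BMR = 10(62.5) + 6.25(181) − 5(41) − 161 = 625 + 1131.25 − 205 − 161 = 1390.25 kcal/day.
TEE = 1390.25 × 1.2 = 1668.3 kcal/day.
Protein energy = 25% × 1668.3 = 417.075 kcal.
Protein = 417.075 ÷ 4 kcal/g = 104.2688 g.

104 g/day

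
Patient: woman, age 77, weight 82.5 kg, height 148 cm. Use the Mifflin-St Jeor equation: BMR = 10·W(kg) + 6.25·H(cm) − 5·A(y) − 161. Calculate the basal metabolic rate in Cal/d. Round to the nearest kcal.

Mifflin-St Jeor (female): BMR = 10(82.5) + 6.25(148) − 5(77) − 161 = 825 + 925 − 385 − 161 = 1204 kcal/day.

1204 Cal/d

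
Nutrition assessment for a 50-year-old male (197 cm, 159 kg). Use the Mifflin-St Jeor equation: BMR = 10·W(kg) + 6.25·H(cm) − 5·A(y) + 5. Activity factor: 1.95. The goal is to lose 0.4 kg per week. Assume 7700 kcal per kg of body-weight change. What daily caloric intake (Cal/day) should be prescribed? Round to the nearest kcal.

Mifflin-St Jeor (male): BMR = 10(159) + 6.25(197) − 5(50) + 5 = 1590 + 1231.25 − 250 + 5 = 2576.25 kcal/day.
TEE = 2576.25 × 1.95 = 5023.6875 kcal/day.
Required daily deficit = 0.4 × 7700 ÷ 7 = 440 kcal/day.
Target intake = 5023.6875 − 440 = 4583.6875 kcal/day.

4584 Cal/day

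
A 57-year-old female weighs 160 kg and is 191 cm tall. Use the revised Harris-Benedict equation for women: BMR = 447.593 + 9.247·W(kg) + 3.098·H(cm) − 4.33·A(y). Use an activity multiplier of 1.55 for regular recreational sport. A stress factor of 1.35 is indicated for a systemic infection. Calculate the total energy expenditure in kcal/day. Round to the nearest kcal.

Harris-Benedict: BMR = 447.593 + 9.247(160) + 3.098(191) − 4.33(57) = 2272.021 kcal/day.
TEE = BMR × activity factor = 2272.021 × 1.55 = 3521.6326 kcal/day.
Apply stress factor: 3521.6326 × 1.35 = 4754.2039 kcal/day.

4754 kcal/day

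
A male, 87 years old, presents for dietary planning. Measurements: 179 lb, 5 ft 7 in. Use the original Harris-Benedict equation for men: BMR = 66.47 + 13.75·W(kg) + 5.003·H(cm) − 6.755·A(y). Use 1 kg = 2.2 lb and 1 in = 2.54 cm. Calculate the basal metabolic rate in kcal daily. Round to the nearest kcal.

Convert to metric: weight = 179 ÷ 2.2 = 81.3636 kg; height = (5×12 + 7) × 2.54 = 67 × 2.54 = 170.18 cm.
Harris-Benedict: BMR = 66.47 + 13.75(81.3636) + 5.003(170.18) − 6.755(87) = 1448.9455 kcal/day.

1449 kcal daily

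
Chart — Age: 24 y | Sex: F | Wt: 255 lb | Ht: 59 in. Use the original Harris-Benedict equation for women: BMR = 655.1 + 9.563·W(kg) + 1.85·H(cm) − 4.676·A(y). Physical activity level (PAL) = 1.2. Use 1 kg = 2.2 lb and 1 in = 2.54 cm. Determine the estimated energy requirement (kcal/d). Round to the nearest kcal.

Convert to metric: weight = 255 ÷ 2.2 = 115.9091 kg; height = 59 × 2.54 = 149.86 cm.
Harris-Benedict: BMR = 655.1 + 9.563(115.9091) + 1.85(149.86) − 4.676(24) = 1928.5556 kcal/day.
TEE = BMR × activity factor = 1928.5556 × 1.2 = 2314.2668 kcal/day.

2314 kcal/d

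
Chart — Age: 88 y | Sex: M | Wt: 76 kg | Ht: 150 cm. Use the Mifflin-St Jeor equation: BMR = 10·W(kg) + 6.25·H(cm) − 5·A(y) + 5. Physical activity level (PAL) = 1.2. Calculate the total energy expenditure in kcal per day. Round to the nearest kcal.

1515 kcal per day

Mifflin-St Jeor (male): BMR = 10(76) + 6.25(150) − 5(88) + 5 = 760 + 937.5 − 440 + 5 = 1262.5 kcal/day.
TEE = BMR × activity factor = 1262.5 × 1.2 = 1515 kcal/day.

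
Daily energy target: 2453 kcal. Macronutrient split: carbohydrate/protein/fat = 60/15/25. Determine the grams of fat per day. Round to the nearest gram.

68 g/day

Fat energy = 25% × 2453 = 613.25 kcal.
At 9 kcal/g: 613.25 ÷ 9 = 68.1389 g.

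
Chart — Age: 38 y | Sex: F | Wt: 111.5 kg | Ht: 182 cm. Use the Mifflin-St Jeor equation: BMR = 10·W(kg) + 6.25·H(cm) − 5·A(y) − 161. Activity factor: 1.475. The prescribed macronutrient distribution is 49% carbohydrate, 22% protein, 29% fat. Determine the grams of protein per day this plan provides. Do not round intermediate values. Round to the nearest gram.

Mifflin-St Jeor (female): BMR = 10(111.5) + 6.25(182) − 5(38) − 161 = 1115 + 1137.5 − 190 − 161 = 1901.5 kcal/day.
TEE = 1901.5 × 1.475 = 2804.7125 kcal/day.
Protein energy = 22% × 2804.7125 = 617.0368 kcal.
Protein = 617.0368 ÷ 4 kcal/g = 154.2592 g.

154 g/day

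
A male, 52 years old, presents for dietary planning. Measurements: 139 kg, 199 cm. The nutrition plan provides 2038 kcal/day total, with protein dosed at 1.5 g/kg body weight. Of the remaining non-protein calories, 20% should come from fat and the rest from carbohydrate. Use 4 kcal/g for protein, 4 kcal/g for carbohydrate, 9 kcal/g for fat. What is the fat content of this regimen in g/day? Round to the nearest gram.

Protein = 1.5 × 139 = 208.5 g → 208.5 × 4 = 834 kcal.
Non-protein calories = 2038 − 834 = 1204 kcal.
Fat: 20% × 1204 = 240.8 kcal; carbohydrate: 963.2 kcal.
Fat: 240.8 kcal ÷ 9 kcal/g = 26.7556 g.

27 g/day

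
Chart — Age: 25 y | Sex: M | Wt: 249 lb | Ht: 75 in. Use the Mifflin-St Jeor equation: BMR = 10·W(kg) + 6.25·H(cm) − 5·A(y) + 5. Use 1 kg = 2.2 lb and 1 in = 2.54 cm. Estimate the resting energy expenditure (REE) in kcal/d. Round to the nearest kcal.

2202 kcal/d

Convert to metric: weight = 249 ÷ 2.2 = 113.1818 kg; height = 75 × 2.54 = 190.5 cm.
Mifflin-St Jeor (male): BMR = 10(113.1818) + 6.25(190.5) − 5(25) + 5 = 1131.8182 + 1190.625 − 125 + 5 = 2202.4432 kcal/day.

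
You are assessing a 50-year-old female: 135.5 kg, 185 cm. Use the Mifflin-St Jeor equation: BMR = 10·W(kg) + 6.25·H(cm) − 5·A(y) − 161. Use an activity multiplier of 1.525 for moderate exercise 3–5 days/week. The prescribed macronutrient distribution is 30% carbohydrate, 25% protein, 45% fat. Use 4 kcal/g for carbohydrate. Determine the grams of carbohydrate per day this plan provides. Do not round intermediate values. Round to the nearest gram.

240 g/day

Mifflin-St Jeor (female): BMR = 10(135.5) + 6.25(185) − 5(50) − 161 = 1355 + 1156.25 − 250 − 161 = 2100.25 kcal/day.
TEE = 2100.25 × 1.525 = 3202.8813 kcal/day.
Carbohydrate energy = 30% × 3202.8813 = 960.8644 kcal.
Carbohydrate = 960.8644 ÷ 4 kcal/g = 240.2161 g.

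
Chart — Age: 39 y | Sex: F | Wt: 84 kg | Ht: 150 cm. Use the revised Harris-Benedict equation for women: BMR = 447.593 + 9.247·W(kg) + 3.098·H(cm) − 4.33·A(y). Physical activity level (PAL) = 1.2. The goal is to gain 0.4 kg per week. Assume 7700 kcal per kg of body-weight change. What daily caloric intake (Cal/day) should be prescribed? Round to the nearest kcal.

2264 Cal/day

Harris-Benedict: BMR = 447.593 + 9.247(84) + 3.098(150) − 4.33(39) = 1520.171 kcal/day.
TEE = 1520.171 × 1.2 = 1824.2052 kcal/day.
Required daily surplus = 0.4 × 7700 ÷ 7 = 440 kcal/day.
Target intake = 1824.2052 + 440 = 2264.2052 kcal/day.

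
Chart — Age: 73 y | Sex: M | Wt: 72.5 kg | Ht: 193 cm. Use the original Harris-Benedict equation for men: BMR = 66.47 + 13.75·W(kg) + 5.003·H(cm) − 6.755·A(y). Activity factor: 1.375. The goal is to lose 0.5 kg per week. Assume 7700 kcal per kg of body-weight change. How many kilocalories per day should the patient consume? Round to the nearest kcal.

1562 kilocalories per day

Harris-Benedict: BMR = 66.47 + 13.75(72.5) + 5.003(193) − 6.755(73) = 1535.809 kcal/day.
TEE = 1535.809 × 1.375 = 2111.7374 kcal/day.
Required daily deficit = 0.5 × 7700 ÷ 7 = 550 kcal/day.
Target intake = 2111.7374 − 550 = 1561.7374 kcal/day.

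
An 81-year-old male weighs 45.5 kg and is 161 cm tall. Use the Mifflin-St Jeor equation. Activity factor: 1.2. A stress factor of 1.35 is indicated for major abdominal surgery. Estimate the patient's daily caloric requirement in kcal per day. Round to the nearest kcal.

1719 kcal per day

Mifflin-St Jeor (male): BMR = 10(45.5) + 6.25(161) − 5(81) + 5 = 455 + 1006.25 − 405 + 5 = 1061.25 kcal/day.
TEE = BMR × activity factor = 1061.25 × 1.2 = 1273.5 kcal/day.
Apply stress factor: 1273.5 × 1.35 = 1719.225 kcal/day.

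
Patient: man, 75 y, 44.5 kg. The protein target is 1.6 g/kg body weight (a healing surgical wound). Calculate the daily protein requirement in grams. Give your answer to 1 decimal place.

Protein = 1.6 g/kg × 44.5 kg = 71.2 g/day.

71.2 g/day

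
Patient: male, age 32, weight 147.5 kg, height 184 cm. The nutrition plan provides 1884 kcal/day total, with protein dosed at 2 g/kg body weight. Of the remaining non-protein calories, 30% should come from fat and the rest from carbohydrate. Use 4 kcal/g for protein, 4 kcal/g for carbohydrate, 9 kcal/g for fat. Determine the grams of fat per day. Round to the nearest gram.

23 g/day

Protein = 2 × 147.5 = 295 g → 295 × 4 = 1180 kcal.
Non-protein calories = 1884 − 1180 = 704 kcal.
Fat: 30% × 704 = 211.2 kcal; carbohydrate: 492.8 kcal.
Fat: 211.2 kcal ÷ 9 kcal/g = 23.4667 g.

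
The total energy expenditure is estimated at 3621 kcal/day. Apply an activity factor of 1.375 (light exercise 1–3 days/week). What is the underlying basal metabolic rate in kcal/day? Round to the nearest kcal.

2633 kcal/day

BMR = TEE ÷ activity factor = 3621 ÷ 1.375 = 2633.4545 kcal/day.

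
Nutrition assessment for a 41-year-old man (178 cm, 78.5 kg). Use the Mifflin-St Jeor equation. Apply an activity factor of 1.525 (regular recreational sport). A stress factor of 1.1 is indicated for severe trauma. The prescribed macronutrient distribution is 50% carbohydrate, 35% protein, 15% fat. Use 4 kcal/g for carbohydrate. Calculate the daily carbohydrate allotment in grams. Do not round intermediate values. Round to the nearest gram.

356 g/day

Mifflin-St Jeor (male): BMR = 10(78.5) + 6.25(178) − 5(41) + 5 = 785 + 1112.5 − 205 + 5 = 1697.5 kcal/day.
TEE = 1697.5 × 1.525 = 2588.6875 kcal/day.
With stress factor 1.1: 2588.6875 × 1.1 = 2847.5563 kcal/day.
Carbohydrate energy = 50% × 2847.5563 = 1423.7781 kcal.
Carbohydrate = 1423.7781 ÷ 4 kcal/g = 355.9445 g.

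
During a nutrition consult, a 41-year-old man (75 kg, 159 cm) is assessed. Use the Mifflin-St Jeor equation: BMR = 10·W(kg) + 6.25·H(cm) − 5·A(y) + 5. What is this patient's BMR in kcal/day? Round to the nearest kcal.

Mifflin-St Jeor (male): BMR = 10(75) + 6.25(159) − 5(41) + 5 = 750 + 993.75 − 205 + 5 = 1543.75 kcal/day.

1544 kcal/day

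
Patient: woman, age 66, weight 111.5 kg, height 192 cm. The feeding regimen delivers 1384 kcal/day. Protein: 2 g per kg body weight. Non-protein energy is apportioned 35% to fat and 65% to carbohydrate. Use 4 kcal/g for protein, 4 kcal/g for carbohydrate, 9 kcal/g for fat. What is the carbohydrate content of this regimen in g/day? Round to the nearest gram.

80 g/day

Protein = 2 × 111.5 = 223 g → 223 × 4 = 892 kcal.
Non-protein calories = 1384 − 892 = 492 kcal.
Fat: 35% × 492 = 172.2 kcal; carbohydrate: 319.8 kcal.
Carbohydrate: 319.8 kcal ÷ 4 kcal/g = 79.95 g.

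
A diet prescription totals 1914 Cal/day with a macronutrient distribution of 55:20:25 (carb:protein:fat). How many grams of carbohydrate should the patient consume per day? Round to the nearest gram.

263 g/day

Carbohydrate energy = 55% × 1914 = 1052.7 kcal.
At 4 kcal/g: 1052.7 ÷ 4 = 263.175 g.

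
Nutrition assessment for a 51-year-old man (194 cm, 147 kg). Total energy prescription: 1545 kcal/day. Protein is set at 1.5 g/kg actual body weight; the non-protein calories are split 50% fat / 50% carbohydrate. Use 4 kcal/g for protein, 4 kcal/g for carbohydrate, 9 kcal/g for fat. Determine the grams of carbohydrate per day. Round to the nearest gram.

83 g/day

Protein = 1.5 × 147 = 220.5 g → 220.5 × 4 = 882 kcal.
Non-protein calories = 1545 − 882 = 663 kcal.
Fat: 50% × 663 = 331.5 kcal; carbohydrate: 331.5 kcal.
Carbohydrate: 331.5 kcal ÷ 4 kcal/g = 82.875 g.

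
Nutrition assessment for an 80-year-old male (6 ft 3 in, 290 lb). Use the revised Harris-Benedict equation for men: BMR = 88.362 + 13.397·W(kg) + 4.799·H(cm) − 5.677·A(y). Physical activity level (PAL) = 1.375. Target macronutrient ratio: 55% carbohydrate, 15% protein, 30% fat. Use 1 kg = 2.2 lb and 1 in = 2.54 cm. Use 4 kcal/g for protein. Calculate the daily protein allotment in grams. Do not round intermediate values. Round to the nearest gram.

119 g/day

Convert to metric: weight = 290 ÷ 2.2 = 131.8182 kg; height = (6×12 + 3) × 2.54 = 75 × 2.54 = 190.5 cm.
Harris-Benedict: BMR = 88.362 + 13.397(131.8182) + 4.799(190.5) − 5.677(80) = 2314.3797 kcal/day.
TEE = 2314.3797 × 1.375 = 3182.2721 kcal/day.
Protein energy = 15% × 3182.2721 = 477.3408 kcal.
Protein = 477.3408 ÷ 4 kcal/g = 119.3352 g.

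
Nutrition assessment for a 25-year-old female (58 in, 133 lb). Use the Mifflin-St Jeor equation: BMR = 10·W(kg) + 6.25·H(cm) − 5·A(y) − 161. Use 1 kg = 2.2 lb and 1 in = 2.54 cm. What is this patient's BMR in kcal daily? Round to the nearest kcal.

Convert to metric: weight = 133 ÷ 2.2 = 60.4545 kg; height = 58 × 2.54 = 147.32 cm.
Mifflin-St Jeor (female): BMR = 10(60.4545) + 6.25(147.32) − 5(25) − 161 = 604.5455 + 920.75 − 125 − 161 = 1239.2955 kcal/day.

1239 kcal daily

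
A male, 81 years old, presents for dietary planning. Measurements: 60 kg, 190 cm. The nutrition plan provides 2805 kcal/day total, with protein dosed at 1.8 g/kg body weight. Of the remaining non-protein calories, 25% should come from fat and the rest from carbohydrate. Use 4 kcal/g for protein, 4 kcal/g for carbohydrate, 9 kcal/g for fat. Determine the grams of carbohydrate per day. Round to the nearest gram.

Protein = 1.8 × 60 = 108 g → 108 × 4 = 432 kcal.
Non-protein calories = 2805 − 432 = 2373 kcal.
Fat: 25% × 2373 = 593.25 kcal; carbohydrate: 1779.75 kcal.
Carbohydrate: 1779.75 kcal ÷ 4 kcal/g = 444.9375 g.

445 g/day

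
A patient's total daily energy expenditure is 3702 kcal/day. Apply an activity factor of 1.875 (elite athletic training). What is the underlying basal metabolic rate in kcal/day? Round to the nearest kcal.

BMR = TEE ÷ activity factor = 3702 ÷ 1.875 = 1974.4 kcal/day.

1974 kcal/day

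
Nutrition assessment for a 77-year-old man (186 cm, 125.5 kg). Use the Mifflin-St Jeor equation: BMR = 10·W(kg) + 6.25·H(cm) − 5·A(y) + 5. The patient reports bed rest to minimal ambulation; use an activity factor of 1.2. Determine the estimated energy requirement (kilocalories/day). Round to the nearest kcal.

2445 kilocalories/day

Mifflin-St Jeor (male): BMR = 10(125.5) + 6.25(186) − 5(77) + 5 = 1255 + 1162.5 − 385 + 5 = 2037.5 kcal/day.
TEE = BMR × activity factor = 2037.5 × 1.2 = 2445 kcal/day.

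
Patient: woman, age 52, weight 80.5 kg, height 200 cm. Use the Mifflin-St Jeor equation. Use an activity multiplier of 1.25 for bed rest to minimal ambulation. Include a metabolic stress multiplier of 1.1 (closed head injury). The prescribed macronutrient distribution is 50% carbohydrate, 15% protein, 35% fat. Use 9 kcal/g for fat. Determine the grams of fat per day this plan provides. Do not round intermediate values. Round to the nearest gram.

Mifflin-St Jeor (female): BMR = 10(80.5) + 6.25(200) − 5(52) − 161 = 805 + 1250 − 260 − 161 = 1634 kcal/day.
TEE = 1634 × 1.25 = 2042.5 kcal/day.
With stress factor 1.1: 2042.5 × 1.1 = 2246.75 kcal/day.
Fat energy = 35% × 2246.75 = 786.3625 kcal.
Fat = 786.3625 ÷ 9 kcal/g = 87.3736 g.

87 g/day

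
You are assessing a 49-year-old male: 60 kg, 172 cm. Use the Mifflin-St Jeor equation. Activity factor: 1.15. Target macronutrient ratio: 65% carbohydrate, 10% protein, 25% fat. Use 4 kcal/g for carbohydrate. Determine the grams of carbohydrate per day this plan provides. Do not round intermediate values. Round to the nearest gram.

268 g/day

Mifflin-St Jeor (male): BMR = 10(60) + 6.25(172) − 5(49) + 5 = 600 + 1075 − 245 + 5 = 1435 kcal/day.
TEE = 1435 × 1.15 = 1650.25 kcal/day.
Carbohydrate energy = 65% × 1650.25 = 1072.6625 kcal.
Carbohydrate = 1072.6625 ÷ 4 kcal/g = 268.1656 g.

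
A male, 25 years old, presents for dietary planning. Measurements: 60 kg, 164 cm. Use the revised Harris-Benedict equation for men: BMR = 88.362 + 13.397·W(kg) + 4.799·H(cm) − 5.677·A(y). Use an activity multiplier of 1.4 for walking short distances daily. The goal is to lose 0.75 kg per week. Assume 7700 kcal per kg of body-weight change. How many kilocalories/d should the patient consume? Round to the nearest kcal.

1327 kilocalories/d

Harris-Benedict: BMR = 88.362 + 13.397(60) + 4.799(164) − 5.677(25) = 1537.293 kcal/day.
TEE = 1537.293 × 1.4 = 2152.2102 kcal/day.
Required daily deficit = 0.75 × 7700 ÷ 7 = 825 kcal/day.
Target intake = 2152.2102 − 825 = 1327.2102 kcal/day.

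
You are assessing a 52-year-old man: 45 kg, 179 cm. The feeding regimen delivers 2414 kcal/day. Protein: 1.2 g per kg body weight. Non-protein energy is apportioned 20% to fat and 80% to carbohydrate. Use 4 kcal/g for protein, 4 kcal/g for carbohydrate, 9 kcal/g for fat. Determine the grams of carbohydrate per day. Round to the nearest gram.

440 g/day

Protein = 1.2 × 45 = 54 g → 54 × 4 = 216 kcal.
Non-protein calories = 2414 − 216 = 2198 kcal.
Fat: 20% × 2198 = 439.6 kcal; carbohydrate: 1758.4 kcal.
Carbohydrate: 1758.4 kcal ÷ 4 kcal/g = 439.6 g.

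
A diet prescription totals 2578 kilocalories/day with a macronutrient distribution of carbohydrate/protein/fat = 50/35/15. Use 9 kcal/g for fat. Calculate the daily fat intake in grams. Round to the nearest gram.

Fat energy = 15% × 2578 = 386.7 kcal.
At 9 kcal/g: 386.7 ÷ 9 = 42.9667 g.

43 g/day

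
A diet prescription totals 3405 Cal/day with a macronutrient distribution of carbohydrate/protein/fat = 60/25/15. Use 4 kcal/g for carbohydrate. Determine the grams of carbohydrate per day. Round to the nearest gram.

Carbohydrate energy = 60% × 3405 = 2043 kcal.
At 4 kcal/g: 2043 ÷ 4 = 510.75 g.

511 g/day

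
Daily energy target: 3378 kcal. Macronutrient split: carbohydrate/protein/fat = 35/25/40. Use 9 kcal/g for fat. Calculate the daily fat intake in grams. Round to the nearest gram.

150 g/day

Fat energy = 40% × 3378 = 1351.2 kcal.
At 9 kcal/g: 1351.2 ÷ 9 = 150.1333 g.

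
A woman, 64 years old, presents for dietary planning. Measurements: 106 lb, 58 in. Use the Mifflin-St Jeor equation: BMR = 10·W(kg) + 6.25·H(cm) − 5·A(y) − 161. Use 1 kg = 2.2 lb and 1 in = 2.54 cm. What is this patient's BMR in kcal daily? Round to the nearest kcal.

Convert to metric: weight = 106 ÷ 2.2 = 48.1818 kg; height = 58 × 2.54 = 147.32 cm.
Mifflin-St Jeor (female): BMR = 10(48.1818) + 6.25(147.32) − 5(64) − 161 = 481.8182 + 920.75 − 320 − 161 = 921.5682 kcal/day.

922 kcal daily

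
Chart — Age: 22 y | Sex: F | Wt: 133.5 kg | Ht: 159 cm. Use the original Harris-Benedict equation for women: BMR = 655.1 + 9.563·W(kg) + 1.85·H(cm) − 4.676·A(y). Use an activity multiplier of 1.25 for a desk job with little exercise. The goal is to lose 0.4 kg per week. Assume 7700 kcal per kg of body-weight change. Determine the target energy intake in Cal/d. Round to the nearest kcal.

Harris-Benedict: BMR = 655.1 + 9.563(133.5) + 1.85(159) − 4.676(22) = 2123.0385 kcal/day.
TEE = 2123.0385 × 1.25 = 2653.7981 kcal/day.
Required daily deficit = 0.4 × 7700 ÷ 7 = 440 kcal/day.
Target intake = 2653.7981 − 440 = 2213.7981 kcal/day.

2214 Cal/d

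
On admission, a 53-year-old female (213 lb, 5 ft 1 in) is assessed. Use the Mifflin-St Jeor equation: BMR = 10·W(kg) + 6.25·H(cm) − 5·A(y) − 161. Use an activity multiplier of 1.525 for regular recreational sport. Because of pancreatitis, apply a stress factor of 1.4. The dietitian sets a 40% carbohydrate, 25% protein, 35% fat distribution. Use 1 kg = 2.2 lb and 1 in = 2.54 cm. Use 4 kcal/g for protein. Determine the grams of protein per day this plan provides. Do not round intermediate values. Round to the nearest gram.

Convert to metric: weight = 213 ÷ 2.2 = 96.8182 kg; height = (5×12 + 1) × 2.54 = 61 × 2.54 = 154.94 cm.
Mifflin-St Jeor (female): BMR = 10(96.8182) + 6.25(154.94) − 5(53) − 161 = 968.1818 + 968.375 − 265 − 161 = 1510.5568 kcal/day.
TEE = 1510.5568 × 1.525 = 2303.5991 kcal/day.
With stress factor 1.4: 2303.5991 × 1.4 = 3225.0388 kcal/day.
Protein energy = 25% × 3225.0388 = 806.2597 kcal.
Protein = 806.2597 ÷ 4 kcal/g = 201.5649 g.

202 g/day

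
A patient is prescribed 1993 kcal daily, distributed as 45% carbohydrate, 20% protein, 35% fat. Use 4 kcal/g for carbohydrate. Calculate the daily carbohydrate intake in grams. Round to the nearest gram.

Carbohydrate energy = 45% × 1993 = 896.85 kcal.
At 4 kcal/g: 896.85 ÷ 4 = 224.2125 g.

224 g/day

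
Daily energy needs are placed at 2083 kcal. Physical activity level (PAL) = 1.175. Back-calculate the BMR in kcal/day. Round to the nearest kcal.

1773 kcal/day

BMR = TEE ÷ activity factor = 2083 ÷ 1.175 = 1772.766 kcal/day.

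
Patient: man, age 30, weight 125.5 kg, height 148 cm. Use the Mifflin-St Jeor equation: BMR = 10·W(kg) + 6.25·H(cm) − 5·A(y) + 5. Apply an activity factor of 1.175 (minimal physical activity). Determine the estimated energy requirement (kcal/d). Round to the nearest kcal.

2391 kcal/d

Mifflin-St Jeor (male): BMR = 10(125.5) + 6.25(148) − 5(30) + 5 = 1255 + 925 − 150 + 5 = 2035 kcal/day.
TEE = BMR × activity factor = 2035 × 1.175 = 2391.125 kcal/day.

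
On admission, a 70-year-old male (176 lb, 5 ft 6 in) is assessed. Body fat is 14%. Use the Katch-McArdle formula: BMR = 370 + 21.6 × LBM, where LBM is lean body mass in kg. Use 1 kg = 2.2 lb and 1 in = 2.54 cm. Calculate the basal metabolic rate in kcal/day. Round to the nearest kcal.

Convert to metric: weight = 176 ÷ 2.2 = 80 kg; height = (5×12 + 6) × 2.54 = 66 × 2.54 = 167.64 cm.
LBM = 80 × (1 − 0.14) = 68.8 kg. Katch-McArdle: BMR = 370 + 21.6 × 68.8 = 1856.08 kcal/day.

1856 kcal/day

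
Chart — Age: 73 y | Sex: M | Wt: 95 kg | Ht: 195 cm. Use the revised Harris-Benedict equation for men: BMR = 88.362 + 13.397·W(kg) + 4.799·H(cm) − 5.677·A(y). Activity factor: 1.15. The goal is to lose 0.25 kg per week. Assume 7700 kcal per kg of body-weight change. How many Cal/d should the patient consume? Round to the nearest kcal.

1890 Cal/d

Harris-Benedict: BMR = 88.362 + 13.397(95) + 4.799(195) − 5.677(73) = 1882.461 kcal/day.
TEE = 1882.461 × 1.15 = 2164.8302 kcal/day.
Required daily deficit = 0.25 × 7700 ÷ 7 = 275 kcal/day.
Target intake = 2164.8302 − 275 = 1889.8302 kcal/day.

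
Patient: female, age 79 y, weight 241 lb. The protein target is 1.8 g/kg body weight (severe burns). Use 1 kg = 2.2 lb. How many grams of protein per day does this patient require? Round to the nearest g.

Weight in kg = 241 ÷ 2.2 = 109.5455 kg.
Protein = 1.8 g/kg × 109.5455 kg = 197.1818 g/day.

197 g/day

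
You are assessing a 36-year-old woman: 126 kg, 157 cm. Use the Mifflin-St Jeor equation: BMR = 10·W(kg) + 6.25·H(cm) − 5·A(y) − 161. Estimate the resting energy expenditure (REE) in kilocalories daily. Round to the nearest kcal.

1900 kilocalories daily

Mifflin-St Jeor (female): BMR = 10(126) + 6.25(157) − 5(36) − 161 = 1260 + 981.25 − 180 − 161 = 1900.25 kcal/day.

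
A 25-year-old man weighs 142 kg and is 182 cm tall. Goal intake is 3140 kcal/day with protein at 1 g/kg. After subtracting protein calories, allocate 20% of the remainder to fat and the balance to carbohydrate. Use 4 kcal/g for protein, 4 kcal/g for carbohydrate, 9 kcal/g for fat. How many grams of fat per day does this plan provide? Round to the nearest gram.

57 g/day

Protein = 1 × 142 = 142 g → 142 × 4 = 568 kcal.
Non-protein calories = 3140 − 568 = 2572 kcal.
Fat: 20% × 2572 = 514.4 kcal; carbohydrate: 2057.6 kcal.
Fat: 514.4 kcal ÷ 9 kcal/g = 57.1556 g.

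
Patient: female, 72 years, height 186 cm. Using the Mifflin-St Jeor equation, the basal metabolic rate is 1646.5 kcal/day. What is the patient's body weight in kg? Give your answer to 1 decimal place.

1646.5 = 10·W + 6.25(186) − 5(72) − 161
10·W = 1646.5 − 641.5 = 1005, so W = 100.5 kg.

100.5 kg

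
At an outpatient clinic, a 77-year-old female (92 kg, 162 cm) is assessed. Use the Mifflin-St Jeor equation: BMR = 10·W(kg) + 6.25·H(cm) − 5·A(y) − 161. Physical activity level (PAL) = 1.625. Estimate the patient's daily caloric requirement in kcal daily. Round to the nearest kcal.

Mifflin-St Jeor (female): BMR = 10(92) + 6.25(162) − 5(77) − 161 = 920 + 1012.5 − 385 − 161 = 1386.5 kcal/day.
TEE = BMR × activity factor = 1386.5 × 1.625 = 2253.0625 kcal/day.

2253 kcal daily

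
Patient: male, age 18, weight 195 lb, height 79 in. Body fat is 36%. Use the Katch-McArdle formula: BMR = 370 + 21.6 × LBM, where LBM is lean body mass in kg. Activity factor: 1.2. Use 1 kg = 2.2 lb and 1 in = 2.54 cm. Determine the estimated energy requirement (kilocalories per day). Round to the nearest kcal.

Convert to metric: weight = 195 ÷ 2.2 = 88.6364 kg; height = 79 × 2.54 = 200.66 cm.
LBM = 88.6364 × (1 − 0.36) = 56.7273 kg. Katch-McArdle: BMR = 370 + 21.6 × 56.7273 = 1595.3091 kcal/day.
TEE = BMR × activity factor = 1595.3091 × 1.2 = 1914.3709 kcal/day.

1914 kilocalories per day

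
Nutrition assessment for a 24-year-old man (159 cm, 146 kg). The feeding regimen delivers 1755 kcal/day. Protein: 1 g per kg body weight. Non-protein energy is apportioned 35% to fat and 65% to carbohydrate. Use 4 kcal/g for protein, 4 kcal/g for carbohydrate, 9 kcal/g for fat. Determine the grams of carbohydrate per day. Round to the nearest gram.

190 g/day

Protein = 1 × 146 = 146 g → 146 × 4 = 584 kcal.
Non-protein calories = 1755 − 584 = 1171 kcal.
Fat: 35% × 1171 = 409.85 kcal; carbohydrate: 761.15 kcal.
Carbohydrate: 761.15 kcal ÷ 4 kcal/g = 190.2875 g.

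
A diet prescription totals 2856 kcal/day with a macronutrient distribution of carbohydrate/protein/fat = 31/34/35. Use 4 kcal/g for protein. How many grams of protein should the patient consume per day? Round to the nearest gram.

243 g/day

Protein energy = 34% × 2856 = 971.04 kcal.
At 4 kcal/g: 971.04 ÷ 4 = 242.76 g.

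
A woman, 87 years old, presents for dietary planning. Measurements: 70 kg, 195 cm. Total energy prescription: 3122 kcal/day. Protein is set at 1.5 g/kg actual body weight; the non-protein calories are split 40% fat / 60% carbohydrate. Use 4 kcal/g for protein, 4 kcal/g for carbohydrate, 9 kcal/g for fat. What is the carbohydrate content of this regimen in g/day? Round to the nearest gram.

405 g/day

Protein = 1.5 × 70 = 105 g → 105 × 4 = 420 kcal.
Non-protein calories = 3122 − 420 = 2702 kcal.
Fat: 40% × 2702 = 1080.8 kcal; carbohydrate: 1621.2 kcal.
Carbohydrate: 1621.2 kcal ÷ 4 kcal/g = 405.3 g.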